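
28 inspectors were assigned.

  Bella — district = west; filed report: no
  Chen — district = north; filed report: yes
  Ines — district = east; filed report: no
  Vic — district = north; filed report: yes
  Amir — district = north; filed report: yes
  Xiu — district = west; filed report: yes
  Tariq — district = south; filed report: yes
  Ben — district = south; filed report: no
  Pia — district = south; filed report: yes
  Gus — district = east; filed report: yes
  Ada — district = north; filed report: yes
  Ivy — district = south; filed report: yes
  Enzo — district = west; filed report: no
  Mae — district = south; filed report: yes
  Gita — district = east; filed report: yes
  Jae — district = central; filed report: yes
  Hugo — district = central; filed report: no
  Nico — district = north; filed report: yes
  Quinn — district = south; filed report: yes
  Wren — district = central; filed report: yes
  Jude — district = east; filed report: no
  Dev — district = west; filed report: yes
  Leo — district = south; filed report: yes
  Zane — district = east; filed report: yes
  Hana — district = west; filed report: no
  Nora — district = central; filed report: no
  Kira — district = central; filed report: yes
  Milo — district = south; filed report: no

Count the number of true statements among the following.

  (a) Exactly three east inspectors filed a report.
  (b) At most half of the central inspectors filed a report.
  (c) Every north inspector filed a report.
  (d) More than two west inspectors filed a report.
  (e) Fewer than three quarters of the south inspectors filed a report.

(a) east: |A| = 5, |A ∩ B| = 3; needs |A ∩ B| = 3 — true.
(b) central: |A| = 5, |A ∩ B| = 3; needs |A ∩ B| ≤ |A ∖ B| — false.
(c) north: |A| = 5, |A ∩ B| = 5; needs A ⊆ B, i.e. every element of A is in B (|A ∖ B| = 0) — true.
(d) west: |A| = 5, |A ∩ B| = 2; needs |A ∩ B| > 2 — false.
(e) south: |A| = 8, |A ∩ B| = 6; needs |A ∩ B| / |A| < 3/4 — false.

2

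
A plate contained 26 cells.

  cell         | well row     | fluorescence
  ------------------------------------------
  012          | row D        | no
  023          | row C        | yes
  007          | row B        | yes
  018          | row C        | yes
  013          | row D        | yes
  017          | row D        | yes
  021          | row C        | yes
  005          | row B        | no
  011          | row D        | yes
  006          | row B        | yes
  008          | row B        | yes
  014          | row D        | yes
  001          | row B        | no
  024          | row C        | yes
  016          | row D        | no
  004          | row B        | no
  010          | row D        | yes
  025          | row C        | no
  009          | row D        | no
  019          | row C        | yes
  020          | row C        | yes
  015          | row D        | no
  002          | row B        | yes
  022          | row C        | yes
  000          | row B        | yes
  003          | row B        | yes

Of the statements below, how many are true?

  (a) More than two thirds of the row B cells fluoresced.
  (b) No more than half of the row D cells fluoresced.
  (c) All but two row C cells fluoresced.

0

(a) row B: |A| = 9, |A ∩ B| = 6; needs |A ∩ B| / |A| > 2/3 — false.
(b) row D: |A| = 9, |A ∩ B| = 5; needs |A ∩ B| ≤ |A ∖ B| — false.
(c) row C: |A| = 8, |A ∩ B| = 7; needs |A ∖ B| = 2 — false.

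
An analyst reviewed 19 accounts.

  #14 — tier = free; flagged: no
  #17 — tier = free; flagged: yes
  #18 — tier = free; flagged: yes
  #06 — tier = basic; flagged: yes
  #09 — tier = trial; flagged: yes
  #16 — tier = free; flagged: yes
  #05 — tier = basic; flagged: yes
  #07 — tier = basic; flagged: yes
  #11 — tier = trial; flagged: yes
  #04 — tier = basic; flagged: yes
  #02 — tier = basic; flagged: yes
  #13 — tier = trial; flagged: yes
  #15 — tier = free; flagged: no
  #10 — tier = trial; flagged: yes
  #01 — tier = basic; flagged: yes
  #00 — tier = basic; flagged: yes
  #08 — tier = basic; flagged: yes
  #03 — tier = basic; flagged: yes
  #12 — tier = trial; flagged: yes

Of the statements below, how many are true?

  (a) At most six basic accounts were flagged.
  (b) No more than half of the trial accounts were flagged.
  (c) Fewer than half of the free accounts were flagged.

(a) basic: |A| = 9, |A ∩ B| = 9; needs |A ∩ B| ≤ 6 — false.
(b) trial: |A| = 5, |A ∩ B| = 5; needs |A ∩ B| ≤ |A ∖ B| — false.
(c) free: |A| = 5, |A ∩ B| = 3; needs |A ∩ B| < |A ∖ B| — false.

0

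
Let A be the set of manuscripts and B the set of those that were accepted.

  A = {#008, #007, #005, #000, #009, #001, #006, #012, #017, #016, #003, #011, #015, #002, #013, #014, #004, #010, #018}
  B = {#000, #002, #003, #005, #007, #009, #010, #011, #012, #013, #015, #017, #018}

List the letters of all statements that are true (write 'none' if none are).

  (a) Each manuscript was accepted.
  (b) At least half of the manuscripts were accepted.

(b)

|A| = 19, |A ∩ B| = 13, |A ∖ B| = 6.
(a) A ⊆ B, i.e. every element of A is in B (|A ∖ B| = 0): fails.
(b) |A ∩ B| ≥ |A ∖ B|: holds.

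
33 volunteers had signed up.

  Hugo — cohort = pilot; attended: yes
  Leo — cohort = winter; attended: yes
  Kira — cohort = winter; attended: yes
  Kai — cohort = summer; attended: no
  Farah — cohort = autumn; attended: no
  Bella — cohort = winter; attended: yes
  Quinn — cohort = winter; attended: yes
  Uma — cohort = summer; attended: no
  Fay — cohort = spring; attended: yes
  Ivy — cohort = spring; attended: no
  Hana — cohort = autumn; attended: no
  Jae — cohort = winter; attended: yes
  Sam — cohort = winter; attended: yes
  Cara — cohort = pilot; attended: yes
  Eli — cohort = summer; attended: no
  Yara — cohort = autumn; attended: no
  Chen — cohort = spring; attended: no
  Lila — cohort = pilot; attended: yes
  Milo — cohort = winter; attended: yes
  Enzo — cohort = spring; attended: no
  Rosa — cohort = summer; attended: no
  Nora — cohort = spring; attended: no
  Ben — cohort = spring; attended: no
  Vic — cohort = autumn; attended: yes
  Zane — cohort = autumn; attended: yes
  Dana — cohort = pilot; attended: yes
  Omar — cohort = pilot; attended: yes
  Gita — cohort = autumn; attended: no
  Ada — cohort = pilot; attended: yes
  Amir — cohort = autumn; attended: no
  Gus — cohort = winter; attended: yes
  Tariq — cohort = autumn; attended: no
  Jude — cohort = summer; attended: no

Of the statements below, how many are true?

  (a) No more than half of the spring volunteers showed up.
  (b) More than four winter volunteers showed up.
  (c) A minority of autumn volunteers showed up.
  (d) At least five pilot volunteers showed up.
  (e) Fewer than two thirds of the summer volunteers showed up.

(a) spring: |A| = 6, |A ∩ B| = 1; needs |A ∩ B| ≤ |A ∖ B| — true.
(b) winter: |A| = 8, |A ∩ B| = 8; needs |A ∩ B| > 4 — true.
(c) autumn: |A| = 8, |A ∩ B| = 2; needs |A ∩ B| < |A ∖ B| — true.
(d) pilot: |A| = 6, |A ∩ B| = 6; needs |A ∩ B| ≥ 5 — true.
(e) summer: |A| = 5, |A ∩ B| = 0; needs |A ∩ B| / |A| < 2/3 — true.

5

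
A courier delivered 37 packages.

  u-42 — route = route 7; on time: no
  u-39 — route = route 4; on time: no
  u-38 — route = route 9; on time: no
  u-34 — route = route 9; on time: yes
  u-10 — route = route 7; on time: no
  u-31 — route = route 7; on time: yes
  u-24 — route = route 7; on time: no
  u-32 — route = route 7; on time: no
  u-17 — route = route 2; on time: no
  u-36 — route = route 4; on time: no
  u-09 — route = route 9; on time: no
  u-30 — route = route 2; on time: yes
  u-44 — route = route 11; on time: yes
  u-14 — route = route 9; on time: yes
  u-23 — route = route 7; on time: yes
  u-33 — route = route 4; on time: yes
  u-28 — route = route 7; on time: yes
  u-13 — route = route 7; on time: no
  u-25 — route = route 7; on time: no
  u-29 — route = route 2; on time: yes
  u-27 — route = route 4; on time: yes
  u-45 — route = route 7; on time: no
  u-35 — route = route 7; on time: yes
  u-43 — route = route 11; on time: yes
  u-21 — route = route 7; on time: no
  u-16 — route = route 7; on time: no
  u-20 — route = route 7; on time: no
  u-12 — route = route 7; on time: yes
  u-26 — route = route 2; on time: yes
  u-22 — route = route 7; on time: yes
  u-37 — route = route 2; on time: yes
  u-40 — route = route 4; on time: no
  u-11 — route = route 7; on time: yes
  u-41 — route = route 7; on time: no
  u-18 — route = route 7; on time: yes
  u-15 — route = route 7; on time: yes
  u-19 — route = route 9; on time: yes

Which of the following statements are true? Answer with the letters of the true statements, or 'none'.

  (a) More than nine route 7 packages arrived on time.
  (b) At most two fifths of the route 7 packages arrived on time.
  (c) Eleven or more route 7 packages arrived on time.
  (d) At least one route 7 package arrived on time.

|A| = 20, |A ∩ B| = 9, |A ∖ B| = 11.
(a) |A ∩ B| > 9: fails.
(b) |A ∩ B| / |A| ≤ 2/5: fails.
(c) |A ∩ B| ≥ 11: fails.
(d) A ∩ B ≠ ∅ (|A ∩ B| ≥ 1): holds.

(d)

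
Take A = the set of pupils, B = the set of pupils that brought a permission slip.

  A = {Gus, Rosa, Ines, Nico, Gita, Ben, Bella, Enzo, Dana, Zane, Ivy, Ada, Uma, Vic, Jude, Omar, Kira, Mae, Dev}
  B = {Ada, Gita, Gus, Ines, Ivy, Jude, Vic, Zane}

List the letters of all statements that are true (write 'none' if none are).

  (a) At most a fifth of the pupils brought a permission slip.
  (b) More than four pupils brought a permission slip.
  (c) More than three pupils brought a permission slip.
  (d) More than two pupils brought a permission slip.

(b), (c), (d)

|A| = 19, |A ∩ B| = 8, |A ∖ B| = 11.
(a) |A ∩ B| / |A| ≤ 1/5: fails.
(b) |A ∩ B| > 4: holds.
(c) |A ∩ B| > 3: holds.
(d) |A ∩ B| > 2: holds.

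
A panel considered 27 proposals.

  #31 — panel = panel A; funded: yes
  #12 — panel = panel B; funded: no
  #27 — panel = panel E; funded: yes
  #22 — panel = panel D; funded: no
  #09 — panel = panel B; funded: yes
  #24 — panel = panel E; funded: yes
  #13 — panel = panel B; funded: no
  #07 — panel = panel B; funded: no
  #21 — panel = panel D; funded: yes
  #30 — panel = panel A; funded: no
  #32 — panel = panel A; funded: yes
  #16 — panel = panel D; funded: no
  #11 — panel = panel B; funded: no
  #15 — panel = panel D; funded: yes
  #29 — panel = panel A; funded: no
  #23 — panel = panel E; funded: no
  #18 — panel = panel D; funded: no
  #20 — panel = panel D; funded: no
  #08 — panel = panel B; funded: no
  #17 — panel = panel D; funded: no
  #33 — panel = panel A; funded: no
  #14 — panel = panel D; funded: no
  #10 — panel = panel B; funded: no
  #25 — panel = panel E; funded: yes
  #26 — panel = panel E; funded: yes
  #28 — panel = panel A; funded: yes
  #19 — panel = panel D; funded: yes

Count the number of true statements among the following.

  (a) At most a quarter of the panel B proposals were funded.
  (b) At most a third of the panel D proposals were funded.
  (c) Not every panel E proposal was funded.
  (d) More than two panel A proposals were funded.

(a) panel B: |A| = 7, |A ∩ B| = 1; needs |A ∩ B| / |A| ≤ 1/4 — true.
(b) panel D: |A| = 9, |A ∩ B| = 3; needs |A ∩ B| / |A| ≤ 1/3 — true.
(c) panel E: |A| = 5, |A ∩ B| = 4; needs A ⊄ B (|A ∖ B| ≥ 1) — true.
(d) panel A: |A| = 6, |A ∩ B| = 3; needs |A ∩ B| > 2 — true.

4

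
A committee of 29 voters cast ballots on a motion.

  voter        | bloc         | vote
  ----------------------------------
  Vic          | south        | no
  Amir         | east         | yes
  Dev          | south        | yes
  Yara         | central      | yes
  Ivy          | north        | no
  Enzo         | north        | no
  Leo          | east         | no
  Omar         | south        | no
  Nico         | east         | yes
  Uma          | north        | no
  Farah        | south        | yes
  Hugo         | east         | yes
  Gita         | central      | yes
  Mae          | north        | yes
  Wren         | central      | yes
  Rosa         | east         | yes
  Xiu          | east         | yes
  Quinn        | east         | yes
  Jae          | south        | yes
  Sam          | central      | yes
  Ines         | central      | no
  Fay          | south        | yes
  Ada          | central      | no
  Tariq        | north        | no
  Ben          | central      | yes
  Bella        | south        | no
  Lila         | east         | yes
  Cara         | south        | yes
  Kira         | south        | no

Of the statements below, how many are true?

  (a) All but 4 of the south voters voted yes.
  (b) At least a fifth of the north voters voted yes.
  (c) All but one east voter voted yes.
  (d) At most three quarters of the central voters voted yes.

4

(a) south: |A| = 9, |A ∩ B| = 5; needs |A ∖ B| = 4 — true.
(b) north: |A| = 5, |A ∩ B| = 1; needs |A ∩ B| / |A| ≥ 1/5 — true.
(c) east: |A| = 8, |A ∩ B| = 7; needs |A ∖ B| = 1 — true.
(d) central: |A| = 7, |A ∩ B| = 5; needs |A ∩ B| / |A| ≤ 3/4 — true.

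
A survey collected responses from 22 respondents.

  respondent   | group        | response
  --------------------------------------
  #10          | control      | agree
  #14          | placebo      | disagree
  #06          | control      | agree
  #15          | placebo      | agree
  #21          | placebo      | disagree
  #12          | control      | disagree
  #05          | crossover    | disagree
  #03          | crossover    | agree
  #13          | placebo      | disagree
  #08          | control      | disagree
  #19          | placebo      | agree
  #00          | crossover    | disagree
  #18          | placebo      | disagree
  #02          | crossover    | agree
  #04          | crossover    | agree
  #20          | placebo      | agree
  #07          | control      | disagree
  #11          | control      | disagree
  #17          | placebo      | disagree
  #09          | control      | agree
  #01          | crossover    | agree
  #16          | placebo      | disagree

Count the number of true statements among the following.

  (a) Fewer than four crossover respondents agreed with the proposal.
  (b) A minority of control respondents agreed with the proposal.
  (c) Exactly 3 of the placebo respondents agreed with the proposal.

2

(a) crossover: |A| = 6, |A ∩ B| = 4; needs |A ∩ B| < 4 — false.
(b) control: |A| = 7, |A ∩ B| = 3; needs |A ∩ B| < |A ∖ B| — true.
(c) placebo: |A| = 9, |A ∩ B| = 3; needs |A ∩ B| = 3 — true.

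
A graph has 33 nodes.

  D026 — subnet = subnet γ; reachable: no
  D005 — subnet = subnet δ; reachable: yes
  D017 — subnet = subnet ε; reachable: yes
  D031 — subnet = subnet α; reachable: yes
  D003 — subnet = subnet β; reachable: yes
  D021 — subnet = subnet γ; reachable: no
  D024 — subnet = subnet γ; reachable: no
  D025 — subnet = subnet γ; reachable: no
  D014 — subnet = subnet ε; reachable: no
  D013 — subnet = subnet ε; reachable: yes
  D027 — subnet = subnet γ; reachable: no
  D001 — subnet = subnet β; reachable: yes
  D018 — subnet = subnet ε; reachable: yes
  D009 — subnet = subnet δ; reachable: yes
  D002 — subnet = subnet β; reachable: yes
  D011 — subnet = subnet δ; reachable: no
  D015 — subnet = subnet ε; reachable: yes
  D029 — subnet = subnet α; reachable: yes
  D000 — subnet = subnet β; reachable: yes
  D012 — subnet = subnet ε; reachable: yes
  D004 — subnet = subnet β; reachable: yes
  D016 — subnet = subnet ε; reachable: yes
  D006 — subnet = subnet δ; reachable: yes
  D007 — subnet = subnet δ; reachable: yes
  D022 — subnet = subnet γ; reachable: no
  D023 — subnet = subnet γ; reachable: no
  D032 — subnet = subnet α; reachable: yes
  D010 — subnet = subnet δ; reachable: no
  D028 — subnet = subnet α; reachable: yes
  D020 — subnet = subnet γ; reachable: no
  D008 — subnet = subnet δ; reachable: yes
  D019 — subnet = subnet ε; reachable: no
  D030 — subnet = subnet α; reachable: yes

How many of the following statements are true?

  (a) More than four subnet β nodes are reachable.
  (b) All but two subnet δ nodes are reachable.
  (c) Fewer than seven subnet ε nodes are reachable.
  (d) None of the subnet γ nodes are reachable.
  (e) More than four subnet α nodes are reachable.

5

(a) subnet β: |A| = 5, |A ∩ B| = 5; needs |A ∩ B| > 4 — true.
(b) subnet δ: |A| = 7, |A ∩ B| = 5; needs |A ∖ B| = 2 — true.
(c) subnet ε: |A| = 8, |A ∩ B| = 6; needs |A ∩ B| < 7 — true.
(d) subnet γ: |A| = 8, |A ∩ B| = 0; needs A ∩ B = ∅ (|A ∩ B| = 0) — true.
(e) subnet α: |A| = 5, |A ∩ B| = 5; needs |A ∩ B| > 4 — true.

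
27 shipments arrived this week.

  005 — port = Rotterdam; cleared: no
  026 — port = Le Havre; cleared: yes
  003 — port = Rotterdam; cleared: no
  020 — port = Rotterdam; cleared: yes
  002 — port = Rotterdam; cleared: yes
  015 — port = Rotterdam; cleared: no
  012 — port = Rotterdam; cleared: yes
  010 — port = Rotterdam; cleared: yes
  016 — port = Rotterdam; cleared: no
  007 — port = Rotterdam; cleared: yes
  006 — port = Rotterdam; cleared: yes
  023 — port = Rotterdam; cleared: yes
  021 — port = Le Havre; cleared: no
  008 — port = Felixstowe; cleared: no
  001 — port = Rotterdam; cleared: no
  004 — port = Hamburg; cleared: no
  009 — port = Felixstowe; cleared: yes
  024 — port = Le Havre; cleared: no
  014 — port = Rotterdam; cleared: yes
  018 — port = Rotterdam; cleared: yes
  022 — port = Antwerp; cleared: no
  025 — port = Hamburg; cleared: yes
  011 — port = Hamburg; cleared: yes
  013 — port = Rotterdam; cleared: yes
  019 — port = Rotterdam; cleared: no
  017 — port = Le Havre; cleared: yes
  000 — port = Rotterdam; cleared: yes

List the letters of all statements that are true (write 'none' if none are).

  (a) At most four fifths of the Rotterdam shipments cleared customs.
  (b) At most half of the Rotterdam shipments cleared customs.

|A| = 17, |A ∩ B| = 11, |A ∖ B| = 6.
(a) |A ∩ B| / |A| ≤ 4/5: holds.
(b) |A ∩ B| ≤ |A ∖ B|: fails.

(a)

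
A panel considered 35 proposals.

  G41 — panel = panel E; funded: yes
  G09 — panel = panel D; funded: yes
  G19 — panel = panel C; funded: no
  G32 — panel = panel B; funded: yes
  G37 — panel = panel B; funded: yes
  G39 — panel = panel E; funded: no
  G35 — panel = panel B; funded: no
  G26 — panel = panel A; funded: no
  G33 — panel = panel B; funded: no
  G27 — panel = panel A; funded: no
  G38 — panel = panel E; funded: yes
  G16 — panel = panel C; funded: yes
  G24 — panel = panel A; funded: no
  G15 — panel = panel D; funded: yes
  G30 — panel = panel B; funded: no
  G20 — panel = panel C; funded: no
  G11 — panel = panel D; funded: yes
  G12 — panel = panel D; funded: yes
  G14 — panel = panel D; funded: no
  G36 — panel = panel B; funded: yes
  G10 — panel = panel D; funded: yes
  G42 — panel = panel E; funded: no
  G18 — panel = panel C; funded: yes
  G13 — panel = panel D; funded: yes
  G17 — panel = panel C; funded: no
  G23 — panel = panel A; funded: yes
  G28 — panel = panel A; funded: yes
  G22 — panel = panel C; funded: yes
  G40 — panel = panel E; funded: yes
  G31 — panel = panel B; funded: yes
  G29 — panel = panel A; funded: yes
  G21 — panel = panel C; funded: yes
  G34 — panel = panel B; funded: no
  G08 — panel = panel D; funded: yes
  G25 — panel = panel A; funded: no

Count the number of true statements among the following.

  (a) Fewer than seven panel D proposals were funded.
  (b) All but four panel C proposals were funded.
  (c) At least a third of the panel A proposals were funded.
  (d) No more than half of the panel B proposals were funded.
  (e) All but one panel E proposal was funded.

(a) panel D: |A| = 8, |A ∩ B| = 7; needs |A ∩ B| < 7 — false.
(b) panel C: |A| = 7, |A ∩ B| = 4; needs |A ∖ B| = 4 — false.
(c) panel A: |A| = 7, |A ∩ B| = 3; needs |A ∩ B| / |A| ≥ 1/3 — true.
(d) panel B: |A| = 8, |A ∩ B| = 4; needs |A ∩ B| ≤ |A ∖ B| — true.
(e) panel E: |A| = 5, |A ∩ B| = 3; needs |A ∖ B| = 1 — false.

2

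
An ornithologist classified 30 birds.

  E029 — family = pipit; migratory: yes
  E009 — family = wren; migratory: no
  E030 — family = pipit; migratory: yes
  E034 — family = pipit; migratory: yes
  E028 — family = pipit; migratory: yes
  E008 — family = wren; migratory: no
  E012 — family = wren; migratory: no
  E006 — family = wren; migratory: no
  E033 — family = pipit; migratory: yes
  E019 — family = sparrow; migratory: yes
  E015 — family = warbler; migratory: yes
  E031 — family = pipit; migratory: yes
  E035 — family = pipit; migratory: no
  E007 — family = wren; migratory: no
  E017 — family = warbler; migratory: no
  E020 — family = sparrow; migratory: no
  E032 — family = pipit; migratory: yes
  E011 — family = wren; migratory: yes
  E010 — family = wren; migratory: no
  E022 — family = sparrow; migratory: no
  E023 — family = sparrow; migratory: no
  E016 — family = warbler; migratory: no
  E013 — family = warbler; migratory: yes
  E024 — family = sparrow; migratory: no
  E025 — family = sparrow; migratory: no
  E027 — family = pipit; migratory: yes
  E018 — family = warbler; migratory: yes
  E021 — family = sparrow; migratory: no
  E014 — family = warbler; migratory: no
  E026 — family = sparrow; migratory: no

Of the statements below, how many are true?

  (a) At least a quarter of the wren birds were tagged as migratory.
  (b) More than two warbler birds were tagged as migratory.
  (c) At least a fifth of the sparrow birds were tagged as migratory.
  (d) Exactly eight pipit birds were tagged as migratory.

2

(a) wren: |A| = 7, |A ∩ B| = 1; needs |A ∩ B| / |A| ≥ 1/4 — false.
(b) warbler: |A| = 6, |A ∩ B| = 3; needs |A ∩ B| > 2 — true.
(c) sparrow: |A| = 8, |A ∩ B| = 1; needs |A ∩ B| / |A| ≥ 1/5 — false.
(d) pipit: |A| = 9, |A ∩ B| = 8; needs |A ∩ B| = 8 — true.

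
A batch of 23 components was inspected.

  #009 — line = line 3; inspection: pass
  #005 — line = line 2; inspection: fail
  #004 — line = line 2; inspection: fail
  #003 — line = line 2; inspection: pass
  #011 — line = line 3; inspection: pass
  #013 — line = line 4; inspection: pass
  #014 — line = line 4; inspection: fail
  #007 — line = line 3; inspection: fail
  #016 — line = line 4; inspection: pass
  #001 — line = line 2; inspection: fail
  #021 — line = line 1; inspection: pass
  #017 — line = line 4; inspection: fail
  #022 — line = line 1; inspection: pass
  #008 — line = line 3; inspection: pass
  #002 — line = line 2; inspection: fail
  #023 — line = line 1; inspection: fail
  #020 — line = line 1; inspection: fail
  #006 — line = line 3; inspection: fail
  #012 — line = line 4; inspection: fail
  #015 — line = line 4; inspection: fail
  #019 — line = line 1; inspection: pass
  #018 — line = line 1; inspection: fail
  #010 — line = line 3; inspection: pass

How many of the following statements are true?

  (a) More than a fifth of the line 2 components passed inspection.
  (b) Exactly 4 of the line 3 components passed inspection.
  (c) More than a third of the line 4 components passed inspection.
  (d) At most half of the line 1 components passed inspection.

2

(a) line 2: |A| = 5, |A ∩ B| = 1; needs |A ∩ B| / |A| > 1/5 — false.
(b) line 3: |A| = 6, |A ∩ B| = 4; needs |A ∩ B| = 4 — true.
(c) line 4: |A| = 6, |A ∩ B| = 2; needs |A ∩ B| / |A| > 1/3 — false.
(d) line 1: |A| = 6, |A ∩ B| = 3; needs |A ∩ B| ≤ |A ∖ B| — true.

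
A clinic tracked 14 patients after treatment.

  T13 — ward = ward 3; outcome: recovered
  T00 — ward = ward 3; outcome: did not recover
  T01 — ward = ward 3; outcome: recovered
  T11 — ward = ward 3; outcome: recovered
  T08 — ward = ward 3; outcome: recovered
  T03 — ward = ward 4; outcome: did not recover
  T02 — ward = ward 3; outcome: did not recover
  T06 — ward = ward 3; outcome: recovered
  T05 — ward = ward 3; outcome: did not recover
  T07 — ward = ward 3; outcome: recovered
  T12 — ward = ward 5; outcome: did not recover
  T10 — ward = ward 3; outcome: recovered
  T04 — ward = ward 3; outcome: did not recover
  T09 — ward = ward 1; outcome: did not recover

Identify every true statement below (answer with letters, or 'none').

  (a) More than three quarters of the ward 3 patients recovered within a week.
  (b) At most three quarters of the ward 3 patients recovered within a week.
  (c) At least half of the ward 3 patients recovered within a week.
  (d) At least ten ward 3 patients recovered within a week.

|A| = 11, |A ∩ B| = 7, |A ∖ B| = 4.
(a) |A ∩ B| / |A| > 3/4: fails.
(b) |A ∩ B| / |A| ≤ 3/4: holds.
(c) |A ∩ B| ≥ |A ∖ B|: holds.
(d) |A ∩ B| ≥ 10: fails.

(b), (c)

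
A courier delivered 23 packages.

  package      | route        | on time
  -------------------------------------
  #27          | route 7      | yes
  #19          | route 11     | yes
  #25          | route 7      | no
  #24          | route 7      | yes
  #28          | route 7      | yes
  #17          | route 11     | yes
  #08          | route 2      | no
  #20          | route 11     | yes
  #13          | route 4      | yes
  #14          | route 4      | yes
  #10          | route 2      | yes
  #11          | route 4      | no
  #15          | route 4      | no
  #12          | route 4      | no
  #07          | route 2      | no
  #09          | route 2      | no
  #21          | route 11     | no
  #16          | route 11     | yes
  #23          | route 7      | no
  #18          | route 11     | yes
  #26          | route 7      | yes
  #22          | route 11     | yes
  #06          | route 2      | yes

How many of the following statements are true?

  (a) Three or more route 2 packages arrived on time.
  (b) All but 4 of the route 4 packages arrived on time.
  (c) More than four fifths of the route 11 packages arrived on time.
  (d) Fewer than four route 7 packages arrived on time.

1

(a) route 2: |A| = 5, |A ∩ B| = 2; needs |A ∩ B| ≥ 3 — false.
(b) route 4: |A| = 5, |A ∩ B| = 2; needs |A ∖ B| = 4 — false.
(c) route 11: |A| = 7, |A ∩ B| = 6; needs |A ∩ B| / |A| > 4/5 — true.
(d) route 7: |A| = 6, |A ∩ B| = 4; needs |A ∩ B| < 4 — false.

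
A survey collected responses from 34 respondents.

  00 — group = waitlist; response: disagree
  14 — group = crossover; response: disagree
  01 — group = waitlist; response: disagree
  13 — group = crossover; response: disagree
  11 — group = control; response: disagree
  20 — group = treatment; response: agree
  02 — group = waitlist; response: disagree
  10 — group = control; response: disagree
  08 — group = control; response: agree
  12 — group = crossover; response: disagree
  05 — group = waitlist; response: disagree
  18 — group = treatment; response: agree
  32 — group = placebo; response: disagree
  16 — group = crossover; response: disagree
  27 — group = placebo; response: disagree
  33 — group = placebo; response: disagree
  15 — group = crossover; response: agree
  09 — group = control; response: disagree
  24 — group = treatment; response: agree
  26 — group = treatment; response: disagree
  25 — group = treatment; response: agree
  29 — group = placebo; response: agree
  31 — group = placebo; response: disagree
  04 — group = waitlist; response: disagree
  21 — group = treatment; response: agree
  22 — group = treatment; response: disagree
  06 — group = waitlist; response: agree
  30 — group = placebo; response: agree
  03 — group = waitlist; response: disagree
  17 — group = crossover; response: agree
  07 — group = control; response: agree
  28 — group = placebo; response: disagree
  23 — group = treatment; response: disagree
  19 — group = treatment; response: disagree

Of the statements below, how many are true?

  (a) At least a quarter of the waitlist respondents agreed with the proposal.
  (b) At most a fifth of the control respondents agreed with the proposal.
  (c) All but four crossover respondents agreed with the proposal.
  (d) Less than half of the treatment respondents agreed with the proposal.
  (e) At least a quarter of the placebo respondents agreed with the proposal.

2

(a) waitlist: |A| = 7, |A ∩ B| = 1; needs |A ∩ B| / |A| ≥ 1/4 — false.
(b) control: |A| = 5, |A ∩ B| = 2; needs |A ∩ B| / |A| ≤ 1/5 — false.
(c) crossover: |A| = 6, |A ∩ B| = 2; needs |A ∖ B| = 4 — true.
(d) treatment: |A| = 9, |A ∩ B| = 5; needs |A ∩ B| < |A ∖ B| — false.
(e) placebo: |A| = 7, |A ∩ B| = 2; needs |A ∩ B| / |A| ≥ 1/4 — true.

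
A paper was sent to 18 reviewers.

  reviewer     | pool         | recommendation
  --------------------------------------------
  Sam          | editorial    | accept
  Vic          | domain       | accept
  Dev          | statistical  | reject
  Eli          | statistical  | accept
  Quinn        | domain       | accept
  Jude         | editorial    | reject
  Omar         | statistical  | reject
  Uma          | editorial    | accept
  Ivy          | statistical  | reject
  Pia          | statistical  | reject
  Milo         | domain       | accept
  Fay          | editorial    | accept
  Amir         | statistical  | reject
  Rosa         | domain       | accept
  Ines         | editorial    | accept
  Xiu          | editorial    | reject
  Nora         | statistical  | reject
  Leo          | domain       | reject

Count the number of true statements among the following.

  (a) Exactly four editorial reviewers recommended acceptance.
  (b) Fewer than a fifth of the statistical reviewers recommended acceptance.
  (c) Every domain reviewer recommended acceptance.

(a) editorial: |A| = 6, |A ∩ B| = 4; needs |A ∩ B| = 4 — true.
(b) statistical: |A| = 7, |A ∩ B| = 1; needs |A ∩ B| / |A| < 1/5 — true.
(c) domain: |A| = 5, |A ∩ B| = 4; needs A ⊆ B, i.e. every element of A is in B (|A ∖ B| = 0) — false.

2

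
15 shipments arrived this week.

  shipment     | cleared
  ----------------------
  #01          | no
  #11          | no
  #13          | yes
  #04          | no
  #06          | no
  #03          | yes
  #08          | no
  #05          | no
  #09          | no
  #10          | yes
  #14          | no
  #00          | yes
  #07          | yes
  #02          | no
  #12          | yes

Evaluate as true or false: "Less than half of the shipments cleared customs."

Truth condition: |A ∩ B| < |A ∖ B|.
|A| = 15, |A ∩ B| = 6, |A ∖ B| = 9.
6 < 9, so the statement is true.

True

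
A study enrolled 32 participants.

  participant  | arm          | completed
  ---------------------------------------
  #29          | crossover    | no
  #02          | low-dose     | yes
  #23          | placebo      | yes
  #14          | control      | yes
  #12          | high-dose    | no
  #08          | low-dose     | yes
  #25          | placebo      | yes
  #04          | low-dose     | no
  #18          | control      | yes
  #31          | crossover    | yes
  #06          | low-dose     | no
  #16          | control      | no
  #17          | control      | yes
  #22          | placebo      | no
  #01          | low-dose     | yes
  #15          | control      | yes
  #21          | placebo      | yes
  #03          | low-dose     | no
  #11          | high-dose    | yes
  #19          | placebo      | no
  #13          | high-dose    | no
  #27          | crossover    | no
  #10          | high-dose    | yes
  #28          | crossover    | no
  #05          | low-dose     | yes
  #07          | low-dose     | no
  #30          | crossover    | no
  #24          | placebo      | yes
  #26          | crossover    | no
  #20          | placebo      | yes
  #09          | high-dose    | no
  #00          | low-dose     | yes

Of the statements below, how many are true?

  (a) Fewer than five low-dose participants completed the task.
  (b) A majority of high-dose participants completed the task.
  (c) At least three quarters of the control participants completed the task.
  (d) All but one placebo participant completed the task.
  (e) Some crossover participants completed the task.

2

(a) low-dose: |A| = 9, |A ∩ B| = 5; needs |A ∩ B| < 5 — false.
(b) high-dose: |A| = 5, |A ∩ B| = 2; needs |A ∩ B| > |A ∖ B| — false.
(c) control: |A| = 5, |A ∩ B| = 4; needs |A ∩ B| / |A| ≥ 3/4 — true.
(d) placebo: |A| = 7, |A ∩ B| = 5; needs |A ∖ B| = 1 — false.
(e) crossover: |A| = 6, |A ∩ B| = 1; needs A ∩ B ≠ ∅ (|A ∩ B| ≥ 1) — true.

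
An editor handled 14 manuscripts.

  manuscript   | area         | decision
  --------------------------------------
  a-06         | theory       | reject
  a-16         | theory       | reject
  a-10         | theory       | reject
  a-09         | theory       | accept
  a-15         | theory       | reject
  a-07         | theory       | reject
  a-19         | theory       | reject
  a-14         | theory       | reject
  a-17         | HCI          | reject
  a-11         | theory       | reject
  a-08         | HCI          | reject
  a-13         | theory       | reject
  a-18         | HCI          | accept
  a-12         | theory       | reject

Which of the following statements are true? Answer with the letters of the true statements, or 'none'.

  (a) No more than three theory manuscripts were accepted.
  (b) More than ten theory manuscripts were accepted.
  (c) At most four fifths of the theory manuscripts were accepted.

|A| = 11, |A ∩ B| = 1, |A ∖ B| = 10.
(a) |A ∩ B| ≤ 3: holds.
(b) |A ∩ B| > 10: fails.
(c) |A ∩ B| / |A| ≤ 4/5: holds.

(a), (c)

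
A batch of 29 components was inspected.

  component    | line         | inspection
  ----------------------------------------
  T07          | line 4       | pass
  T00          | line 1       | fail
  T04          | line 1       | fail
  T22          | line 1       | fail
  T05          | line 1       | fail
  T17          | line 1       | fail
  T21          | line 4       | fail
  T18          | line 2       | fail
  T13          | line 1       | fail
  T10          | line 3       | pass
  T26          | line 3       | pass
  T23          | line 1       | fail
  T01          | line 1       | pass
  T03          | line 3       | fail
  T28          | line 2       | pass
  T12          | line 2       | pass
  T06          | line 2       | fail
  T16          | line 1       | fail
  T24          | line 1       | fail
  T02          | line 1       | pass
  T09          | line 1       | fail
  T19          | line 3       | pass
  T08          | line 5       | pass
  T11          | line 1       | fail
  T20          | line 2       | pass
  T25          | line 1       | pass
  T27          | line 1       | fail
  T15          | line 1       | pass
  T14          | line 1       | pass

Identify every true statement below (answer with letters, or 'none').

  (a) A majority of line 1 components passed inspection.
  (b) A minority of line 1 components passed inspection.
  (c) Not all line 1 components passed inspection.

(b), (c)

|A| = 17, |A ∩ B| = 5, |A ∖ B| = 12.
(a) |A ∩ B| > |A ∖ B|: fails.
(b) |A ∩ B| < |A ∖ B|: holds.
(c) A ⊄ B (|A ∖ B| ≥ 1): holds.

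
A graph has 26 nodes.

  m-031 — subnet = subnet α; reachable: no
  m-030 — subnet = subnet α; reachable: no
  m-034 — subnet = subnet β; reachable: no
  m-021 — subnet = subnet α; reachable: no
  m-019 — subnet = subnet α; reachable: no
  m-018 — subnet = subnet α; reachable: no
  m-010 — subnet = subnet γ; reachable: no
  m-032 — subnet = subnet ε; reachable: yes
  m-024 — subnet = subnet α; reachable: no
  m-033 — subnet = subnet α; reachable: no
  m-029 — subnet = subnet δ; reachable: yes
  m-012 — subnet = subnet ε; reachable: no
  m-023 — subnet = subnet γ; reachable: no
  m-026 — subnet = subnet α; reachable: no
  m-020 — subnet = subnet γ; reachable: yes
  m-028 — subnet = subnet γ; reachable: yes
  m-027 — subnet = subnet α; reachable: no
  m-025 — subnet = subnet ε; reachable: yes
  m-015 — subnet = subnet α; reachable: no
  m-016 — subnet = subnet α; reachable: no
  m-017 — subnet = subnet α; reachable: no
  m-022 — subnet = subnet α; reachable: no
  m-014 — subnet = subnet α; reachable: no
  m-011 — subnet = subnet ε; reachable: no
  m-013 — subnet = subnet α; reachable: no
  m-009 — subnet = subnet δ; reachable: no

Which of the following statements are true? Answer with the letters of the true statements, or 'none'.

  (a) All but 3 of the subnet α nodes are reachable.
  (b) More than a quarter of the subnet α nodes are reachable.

none

|A| = 15, |A ∩ B| = 0, |A ∖ B| = 15.
(a) |A ∖ B| = 3: fails.
(b) |A ∩ B| / |A| > 1/4: fails.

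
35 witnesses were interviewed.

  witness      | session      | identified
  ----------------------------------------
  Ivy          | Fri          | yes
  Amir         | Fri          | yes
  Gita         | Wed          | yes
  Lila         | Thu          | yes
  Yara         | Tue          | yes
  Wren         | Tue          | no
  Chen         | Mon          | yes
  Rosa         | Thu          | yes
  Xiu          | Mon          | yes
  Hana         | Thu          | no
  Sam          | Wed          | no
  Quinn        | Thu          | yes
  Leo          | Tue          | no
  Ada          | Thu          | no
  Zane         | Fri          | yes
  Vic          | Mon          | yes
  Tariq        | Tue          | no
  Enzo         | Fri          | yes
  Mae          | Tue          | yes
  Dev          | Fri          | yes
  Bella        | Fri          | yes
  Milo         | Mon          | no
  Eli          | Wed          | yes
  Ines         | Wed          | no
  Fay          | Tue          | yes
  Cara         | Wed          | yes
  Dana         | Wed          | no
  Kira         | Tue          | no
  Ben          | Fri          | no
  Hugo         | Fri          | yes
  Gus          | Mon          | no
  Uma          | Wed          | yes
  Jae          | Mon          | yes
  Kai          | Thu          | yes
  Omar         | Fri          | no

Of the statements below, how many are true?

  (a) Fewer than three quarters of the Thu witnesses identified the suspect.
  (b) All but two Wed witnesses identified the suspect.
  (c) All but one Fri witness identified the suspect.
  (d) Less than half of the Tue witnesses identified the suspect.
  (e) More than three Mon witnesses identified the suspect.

(a) Thu: |A| = 6, |A ∩ B| = 4; needs |A ∩ B| / |A| < 3/4 — true.
(b) Wed: |A| = 7, |A ∩ B| = 4; needs |A ∖ B| = 2 — false.
(c) Fri: |A| = 9, |A ∩ B| = 7; needs |A ∖ B| = 1 — false.
(d) Tue: |A| = 7, |A ∩ B| = 3; needs |A ∩ B| < |A ∖ B| — true.
(e) Mon: |A| = 6, |A ∩ B| = 4; needs |A ∩ B| > 3 — true.

3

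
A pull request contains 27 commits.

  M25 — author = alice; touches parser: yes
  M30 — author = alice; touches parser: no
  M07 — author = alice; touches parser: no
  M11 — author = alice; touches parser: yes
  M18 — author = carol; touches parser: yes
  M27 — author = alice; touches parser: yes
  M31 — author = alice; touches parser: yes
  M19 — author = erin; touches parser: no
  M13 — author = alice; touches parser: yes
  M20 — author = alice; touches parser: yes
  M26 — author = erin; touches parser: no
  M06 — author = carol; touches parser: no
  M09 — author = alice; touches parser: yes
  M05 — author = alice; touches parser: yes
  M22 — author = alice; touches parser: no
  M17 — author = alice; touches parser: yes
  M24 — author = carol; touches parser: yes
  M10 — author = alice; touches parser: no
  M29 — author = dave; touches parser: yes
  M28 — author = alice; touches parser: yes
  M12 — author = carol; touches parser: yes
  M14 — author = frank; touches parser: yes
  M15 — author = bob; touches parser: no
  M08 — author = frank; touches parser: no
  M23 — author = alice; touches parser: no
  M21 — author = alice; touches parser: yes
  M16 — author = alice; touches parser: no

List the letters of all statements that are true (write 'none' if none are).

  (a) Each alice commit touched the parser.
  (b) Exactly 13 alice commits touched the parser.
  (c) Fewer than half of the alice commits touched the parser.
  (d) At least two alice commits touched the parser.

(d)

|A| = 17, |A ∩ B| = 11, |A ∖ B| = 6.
(a) A ⊆ B, i.e. every element of A is in B (|A ∖ B| = 0): fails.
(b) |A ∩ B| = 13: fails.
(c) |A ∩ B| < |A ∖ B|: fails.
(d) |A ∩ B| ≥ 2: holds.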